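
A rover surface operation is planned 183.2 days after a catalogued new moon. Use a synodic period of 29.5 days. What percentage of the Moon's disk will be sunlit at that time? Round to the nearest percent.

38%

183.2 d spans 6 complete synodic months (6 × 29.5 = 177.00 d) plus 6.20 d.
Elongation θ = 360° × 6.20/29.5 ≈ 75.7°.
Illuminated fraction = (1 − cos 75.7°)/2 = (1 − 0.248)/2 ≈ 0.376, so 38%.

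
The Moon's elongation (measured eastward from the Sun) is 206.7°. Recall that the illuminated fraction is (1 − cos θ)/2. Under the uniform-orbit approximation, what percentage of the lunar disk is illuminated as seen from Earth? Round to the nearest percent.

95%

Half-versine of 206.7°: (1 − (-0.893))/2 = 0.947, i.e. 95%.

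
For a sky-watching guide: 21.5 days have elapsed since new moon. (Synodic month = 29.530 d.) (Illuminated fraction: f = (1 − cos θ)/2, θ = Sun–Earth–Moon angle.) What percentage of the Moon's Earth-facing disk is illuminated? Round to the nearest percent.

Elongation θ = 360° × 21.5/29.530 ≈ 262.1°.
cos 262.1° = (-0.137), so f = (1 − (-0.137))/2 = 0.569, so 57%.

57%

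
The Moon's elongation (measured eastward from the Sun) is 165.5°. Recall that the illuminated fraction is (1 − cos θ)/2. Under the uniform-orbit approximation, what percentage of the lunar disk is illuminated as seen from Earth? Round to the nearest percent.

98%

Half-versine of 165.5°: (1 − (-0.968))/2 = 0.984, i.e. 98%.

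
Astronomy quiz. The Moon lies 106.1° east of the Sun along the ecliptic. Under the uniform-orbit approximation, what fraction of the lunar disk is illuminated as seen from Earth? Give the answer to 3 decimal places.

f = (1 − cos 106.1°)/2 = (1 − (-0.277))/2 ≈ 0.639.

0.639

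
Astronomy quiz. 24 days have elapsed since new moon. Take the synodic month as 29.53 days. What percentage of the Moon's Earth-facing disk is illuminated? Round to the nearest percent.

The Moon has covered 24/29.53 of its cycle, so θ ≈ 360° × 24/29.53 = 292.6°.
Illuminated fraction = (1 − cos 292.6°)/2 = (1 − 0.384)/2 ≈ 0.308, so 31%.

31%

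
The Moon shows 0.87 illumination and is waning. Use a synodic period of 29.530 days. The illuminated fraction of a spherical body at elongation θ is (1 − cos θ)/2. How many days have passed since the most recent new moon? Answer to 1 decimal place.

From f = (1 − cos θ)/2: cos θ = 1 − 2×0.87 = -0.740; arccos → 137.7°.
A waning Moon lies in 180°–360°, so θ = 360° − 137.7° = 222.3°.
At 360°/29.530 d per day, 222.3° corresponds to 18.23 days.

18.2 days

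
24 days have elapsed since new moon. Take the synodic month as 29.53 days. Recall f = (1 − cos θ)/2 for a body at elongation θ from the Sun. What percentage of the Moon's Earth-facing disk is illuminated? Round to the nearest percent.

31%

Elongation θ = 360° × 24/29.53 ≈ 292.6°.
Illuminated fraction = (1 − cos 292.6°)/2 = (1 − 0.384)/2 ≈ 0.308, so 31%.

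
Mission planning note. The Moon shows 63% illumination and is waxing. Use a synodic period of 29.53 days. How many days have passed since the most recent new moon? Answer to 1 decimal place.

8.6 days

Invert f = (1 − cos θ)/2 to get cos θ = 1 − 2(0.63) = -0.260, hence θ₀ = arccos -0.260 = 105.1°.
Waxing ⇒ before full, so θ = 105.1°.
That fraction of the synodic month is 105.1/360 × 29.53 d ≈ 8.62 d.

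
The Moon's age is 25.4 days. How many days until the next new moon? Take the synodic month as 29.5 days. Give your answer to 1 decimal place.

The next new moon completes the synodic month: 29.5 − 25.4 = 4.100 days.

4.1 days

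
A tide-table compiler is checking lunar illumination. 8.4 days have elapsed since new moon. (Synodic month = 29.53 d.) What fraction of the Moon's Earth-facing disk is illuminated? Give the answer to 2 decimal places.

Phase angle: θ = 360°·(8.4 d)/(29.53 d) = 102.4°.
cos 102.4° = (-0.215), so f = (1 − (-0.215))/2 = 0.607.

0.61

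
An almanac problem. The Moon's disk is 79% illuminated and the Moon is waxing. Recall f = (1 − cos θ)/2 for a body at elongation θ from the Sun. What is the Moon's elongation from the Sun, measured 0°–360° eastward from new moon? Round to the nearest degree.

125°

cos θ = 1 − 2f = -0.580, giving a principal value of 125.5°.
The Moon is waxing (0°–180°), so θ = 125.5° directly.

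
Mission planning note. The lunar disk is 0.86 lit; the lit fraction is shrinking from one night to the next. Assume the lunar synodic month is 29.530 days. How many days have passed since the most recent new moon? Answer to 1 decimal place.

From f = (1 − cos θ)/2: cos θ = 1 − 2×0.86 = -0.720; arccos → 136.1°.
A waning Moon lies in 180°–360°, so θ = 360° − 136.1° = 223.9°.
At 360°/29.530 d per day, 223.9° corresponds to 18.37 days.

18.4 days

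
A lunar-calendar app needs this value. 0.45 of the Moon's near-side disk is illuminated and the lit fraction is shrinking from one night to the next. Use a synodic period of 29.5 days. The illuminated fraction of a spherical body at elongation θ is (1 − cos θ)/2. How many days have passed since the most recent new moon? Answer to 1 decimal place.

22.6 days

From f = (1 − cos θ)/2: cos θ = 1 − 2×0.45 = 0.100; arccos → 84.3°.
A waning Moon lies in 180°–360°, so θ = 360° − 84.3° = 275.7°.
At 360°/29.5 d per day, 275.7° corresponds to 22.60 days.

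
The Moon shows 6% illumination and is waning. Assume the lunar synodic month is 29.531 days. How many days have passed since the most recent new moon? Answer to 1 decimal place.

From f = (1 − cos θ)/2: cos θ = 1 − 2×0.06 = 0.880; arccos → 28.4°.
A waning Moon lies in 180°–360°, so θ = 360° − 28.4° = 331.6°.
At 360°/29.531 d per day, 331.6° corresponds to 27.20 days.

27.2 days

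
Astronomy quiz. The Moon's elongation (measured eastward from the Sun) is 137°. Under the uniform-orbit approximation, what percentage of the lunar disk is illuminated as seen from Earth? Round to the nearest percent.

87%

cos 137° = (-0.731), so f = (1 − (-0.731))/2 = 0.866, i.e. 87%.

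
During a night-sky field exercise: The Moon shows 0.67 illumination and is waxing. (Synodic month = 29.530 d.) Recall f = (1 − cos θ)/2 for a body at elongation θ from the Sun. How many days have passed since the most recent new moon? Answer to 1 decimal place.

9.0 days

From f = (1 − cos θ)/2: cos θ = 1 − 2×0.67 = -0.340; arccos → 109.9°.
Waxing ⇒ before full, so θ = 109.9°.
That fraction of the synodic month is 109.9/360 × 29.530 d ≈ 9.01 d.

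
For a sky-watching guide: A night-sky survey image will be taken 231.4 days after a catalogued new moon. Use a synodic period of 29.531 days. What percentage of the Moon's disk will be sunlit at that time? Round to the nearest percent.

24%

Reduce mod P: 231.4 − 7×29.531 = 24.68 d into the current lunation.
The Moon has covered 24.68/29.531 of its cycle, so θ ≈ 360° × 24.68/29.531 = 300.9°.
With cos θ = 0.514, the lit fraction is (1 − 0.514)/2 ≈ 0.243, so 24%.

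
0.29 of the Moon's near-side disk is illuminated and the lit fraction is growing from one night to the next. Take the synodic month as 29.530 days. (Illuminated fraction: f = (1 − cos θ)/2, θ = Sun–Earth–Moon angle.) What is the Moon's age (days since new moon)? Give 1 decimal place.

From f = (1 − cos θ)/2: cos θ = 1 − 2×0.29 = 0.420; arccos → 65.2°.
Before full moon the principal value applies: θ = 65.2°.
Age = 29.530 × 65.2°/360° ≈ 5.35 days.

5.3 days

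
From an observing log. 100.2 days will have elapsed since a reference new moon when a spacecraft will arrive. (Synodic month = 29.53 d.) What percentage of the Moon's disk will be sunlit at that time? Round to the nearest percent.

100.2 d spans 3 complete synodic months (3 × 29.53 = 88.59 d) plus 11.61 d.
Elongation θ = 360° × 11.61/29.53 ≈ 141.5°.
Illuminated fraction = (1 − cos 141.5°)/2 = (1 − (-0.783))/2 ≈ 0.892, so 89%.

89%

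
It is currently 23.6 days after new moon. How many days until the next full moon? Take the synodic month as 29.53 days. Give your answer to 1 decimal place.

20.7 days

Full moon is 0.5 of the way through the cycle: age 0.5 × 29.53 = 14.765 d.
This lunation's full moon (14.765 d) has passed, so add one period: 44.295 − 23.6 = 20.695 days.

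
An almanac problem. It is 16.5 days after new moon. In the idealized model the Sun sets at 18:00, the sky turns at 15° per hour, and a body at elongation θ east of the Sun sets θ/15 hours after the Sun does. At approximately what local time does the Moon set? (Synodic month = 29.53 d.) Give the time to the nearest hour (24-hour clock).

The Moon has covered 16.5/29.53 of its cycle, so θ ≈ 360° × 16.5/29.53 = 201.2°.
The Moon trails the Sun by θ/15 = 201.2/15 ≈ 13.41 hours.
18:00 + 13.41 h ≈ 07:25 → 07:00 to the nearest hour.

07:00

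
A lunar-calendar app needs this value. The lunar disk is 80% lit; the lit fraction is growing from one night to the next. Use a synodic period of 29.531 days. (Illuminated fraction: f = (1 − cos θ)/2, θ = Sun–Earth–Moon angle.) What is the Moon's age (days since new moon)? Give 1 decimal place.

10.4 days

Invert f = (1 − cos θ)/2 to get cos θ = 1 − 2(0.80) = -0.600, hence θ₀ = arccos -0.600 = 126.9°.
The Moon is waxing (0°–180°), so θ = 126.9° directly.
At 360°/29.531 d per day, 126.9° corresponds to 10.41 days.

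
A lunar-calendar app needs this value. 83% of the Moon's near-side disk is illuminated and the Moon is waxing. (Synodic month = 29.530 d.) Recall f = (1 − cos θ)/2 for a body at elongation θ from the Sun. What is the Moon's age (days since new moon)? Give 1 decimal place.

Invert f = (1 − cos θ)/2 to get cos θ = 1 − 2(0.83) = -0.660, hence θ₀ = arccos -0.660 = 131.3°.
The Moon is waxing (0°–180°), so θ = 131.3° directly.
At 360°/29.530 d per day, 131.3° corresponds to 10.77 days.

10.8 days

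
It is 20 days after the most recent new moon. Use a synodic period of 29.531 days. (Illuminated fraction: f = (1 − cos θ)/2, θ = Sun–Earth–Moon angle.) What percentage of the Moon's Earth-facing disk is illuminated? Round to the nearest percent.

The Moon has covered 20/29.531 of its cycle, so θ ≈ 360° × 20/29.531 = 243.8°.
cos 243.8° = (-0.441), so f = (1 − (-0.441))/2 = 0.721, so 72%.

72%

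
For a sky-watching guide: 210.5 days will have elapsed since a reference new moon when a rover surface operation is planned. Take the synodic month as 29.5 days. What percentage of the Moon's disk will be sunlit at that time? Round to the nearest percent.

17%

210.5/29.5 = 7.136 lunations, so 7 complete cycles and 4.00 d into the next.
Phase angle: θ = 360°·(4.00 d)/(29.5 d) = 48.8°.
cos 48.8° = 0.659, so f = (1 − 0.659)/2 = 0.171, so 17%.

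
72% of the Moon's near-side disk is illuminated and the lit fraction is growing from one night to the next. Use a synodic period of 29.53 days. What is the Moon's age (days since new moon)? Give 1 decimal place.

cos θ = 1 − 2f = -0.440, giving a principal value of 116.1°.
Waxing ⇒ before full, so θ = 116.1°.
That fraction of the synodic month is 116.1/360 × 29.53 d ≈ 9.52 d.

9.5 days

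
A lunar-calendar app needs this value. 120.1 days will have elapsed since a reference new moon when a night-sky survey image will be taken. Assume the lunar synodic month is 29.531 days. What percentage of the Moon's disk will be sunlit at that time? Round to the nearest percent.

120.1 d spans 4 complete synodic months (4 × 29.531 = 118.12 d) plus 1.98 d.
Phase angle: θ = 360°·(1.98 d)/(29.531 d) = 24.1°.
cos 24.1° = 0.913, so f = (1 − 0.913)/2 = 0.044, so 4%.

4%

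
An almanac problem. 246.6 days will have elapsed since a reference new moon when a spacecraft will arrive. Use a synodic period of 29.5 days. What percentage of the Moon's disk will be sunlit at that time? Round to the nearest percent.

82%

246.6 d spans 8 complete synodic months (8 × 29.5 = 236.00 d) plus 10.60 d.
The Moon has covered 10.60/29.5 of its cycle, so θ ≈ 360° × 10.60/29.5 = 129.4°.
cos 129.4° = (-0.634), so f = (1 − (-0.634))/2 = 0.817, so 82%.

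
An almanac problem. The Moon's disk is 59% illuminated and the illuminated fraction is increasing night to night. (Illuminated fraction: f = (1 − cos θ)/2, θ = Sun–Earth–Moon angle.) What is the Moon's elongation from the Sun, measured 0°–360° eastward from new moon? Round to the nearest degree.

Invert f = (1 − cos θ)/2 to get cos θ = 1 − 2(0.59) = -0.180, hence θ₀ = arccos -0.180 = 100.4°.
Before full moon the principal value applies: θ = 100.4°.

100°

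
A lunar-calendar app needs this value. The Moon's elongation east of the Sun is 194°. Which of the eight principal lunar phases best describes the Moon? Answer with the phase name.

full moon

194° lies in the full moon sector of the 8-phase cycle.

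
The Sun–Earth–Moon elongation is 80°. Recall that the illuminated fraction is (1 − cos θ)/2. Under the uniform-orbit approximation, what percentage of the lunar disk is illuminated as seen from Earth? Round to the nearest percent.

41%

Half-versine of 80°: (1 − 0.174)/2 = 0.413, i.e. 41%.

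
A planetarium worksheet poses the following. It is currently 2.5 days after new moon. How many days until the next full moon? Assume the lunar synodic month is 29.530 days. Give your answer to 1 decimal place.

12.3 days

Full moon is 0.5 of the way through the cycle: age 0.5 × 29.530 = 14.765 d.
That is 14.765 − 2.5 = 12.265 days ahead.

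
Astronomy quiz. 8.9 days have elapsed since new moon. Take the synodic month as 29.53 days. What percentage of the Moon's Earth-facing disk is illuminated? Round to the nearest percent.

Phase angle: θ = 360°·(8.9 d)/(29.53 d) = 108.5°.
With cos θ = (-0.317), the lit fraction is (1 − (-0.317))/2 ≈ 0.659, so 66%.

66%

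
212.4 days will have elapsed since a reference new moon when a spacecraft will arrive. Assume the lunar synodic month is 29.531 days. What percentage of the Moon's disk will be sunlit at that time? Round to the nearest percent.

32%

Reduce mod P: 212.4 − 7×29.531 = 5.68 d into the current lunation.
Elongation θ = 360° × 5.68/29.531 ≈ 69.3°.
cos 69.3° = 0.354, so f = (1 − 0.354)/2 = 0.323, so 32%.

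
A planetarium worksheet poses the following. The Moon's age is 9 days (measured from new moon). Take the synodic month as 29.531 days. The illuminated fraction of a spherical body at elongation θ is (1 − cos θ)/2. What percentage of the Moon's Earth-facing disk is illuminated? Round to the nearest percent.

67%

Elongation θ = 360° × 9/29.531 ≈ 109.7°.
cos 109.7° = (-0.337), so f = (1 − (-0.337))/2 = 0.669, so 67%.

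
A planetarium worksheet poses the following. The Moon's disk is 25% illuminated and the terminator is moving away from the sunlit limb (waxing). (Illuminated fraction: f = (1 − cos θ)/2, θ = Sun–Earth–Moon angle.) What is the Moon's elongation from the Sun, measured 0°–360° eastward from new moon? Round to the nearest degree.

60°

cos θ = 1 − 2f = 0.500, giving a principal value of 60.0°.
The Moon is waxing (0°–180°), so θ = 60.0° directly.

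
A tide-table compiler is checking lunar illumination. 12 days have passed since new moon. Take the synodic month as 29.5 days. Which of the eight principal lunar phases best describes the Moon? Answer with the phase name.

waxing gibbous

At 12/29.5 of the cycle, θ ≈ 146° — the waxing gibbous range.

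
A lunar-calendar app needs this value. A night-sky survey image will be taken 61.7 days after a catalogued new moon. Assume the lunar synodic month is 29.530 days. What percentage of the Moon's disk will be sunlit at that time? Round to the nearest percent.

8%

61.7 d spans 2 complete synodic months (2 × 29.530 = 59.06 d) plus 2.64 d.
The Moon has covered 2.64/29.530 of its cycle, so θ ≈ 360° × 2.64/29.530 = 32.2°.
cos 32.2° = 0.846, so f = (1 − 0.846)/2 = 0.077, so 8%.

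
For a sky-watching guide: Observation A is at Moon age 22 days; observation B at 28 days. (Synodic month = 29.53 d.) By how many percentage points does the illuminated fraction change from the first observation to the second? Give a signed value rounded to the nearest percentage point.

First observation: θ = 360°·22/29.53 = 268.2°, so f = 0.516.
Second observation: θ = 341.3°, f = 0.026.
Δf = 0.026 − 0.516 = -0.489, i.e. -49 pp.

-49 pp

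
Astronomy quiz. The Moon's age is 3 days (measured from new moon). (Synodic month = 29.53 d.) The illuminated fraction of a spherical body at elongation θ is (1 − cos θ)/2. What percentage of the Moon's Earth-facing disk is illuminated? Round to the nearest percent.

10%

Phase angle: θ = 360°·(3 d)/(29.53 d) = 36.6°.
With cos θ = 0.803, the lit fraction is (1 − 0.803)/2 ≈ 0.098, so 10%.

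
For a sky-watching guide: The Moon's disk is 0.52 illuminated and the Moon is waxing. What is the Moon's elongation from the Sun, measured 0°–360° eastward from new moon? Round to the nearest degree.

cos θ = 1 − 2f = -0.040, giving a principal value of 92.3°.
Before full moon the principal value applies: θ = 92.3°.

92°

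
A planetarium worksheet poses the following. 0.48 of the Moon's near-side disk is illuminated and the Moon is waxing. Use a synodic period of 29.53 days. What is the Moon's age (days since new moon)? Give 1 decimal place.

From f = (1 − cos θ)/2: cos θ = 1 − 2×0.48 = 0.040; arccos → 87.7°.
Before full moon the principal value applies: θ = 87.7°.
That fraction of the synodic month is 87.7/360 × 29.53 d ≈ 7.19 d.

7.2 days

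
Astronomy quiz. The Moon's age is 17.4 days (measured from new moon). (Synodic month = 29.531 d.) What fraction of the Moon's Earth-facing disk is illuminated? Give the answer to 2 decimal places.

0.92

Elongation θ = 360° × 17.4/29.531 ≈ 212.1°.
cos 212.1° = (-0.847), so f = (1 − (-0.847))/2 = 0.923.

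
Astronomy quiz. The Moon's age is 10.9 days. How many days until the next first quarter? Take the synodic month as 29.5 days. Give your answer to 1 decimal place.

First quarter is 0.25 of the way through the cycle: age 0.25 × 29.5 = 7.375 d.
Already past this cycle's first quarter; the next is at 7.375 + 29.5 = 36.875 d, so 36.875 − 10.9 = 25.975 days.

26.0 days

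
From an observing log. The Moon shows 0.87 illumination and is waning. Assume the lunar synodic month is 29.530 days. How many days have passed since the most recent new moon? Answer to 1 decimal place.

cos θ = 1 − 2f = -0.740, giving a principal value of 137.7°.
Waning ⇒ past full, so θ = 360° − 137.7° = 222.3°.
That fraction of the synodic month is 222.3/360 × 29.530 d ≈ 18.23 d.

18.2 days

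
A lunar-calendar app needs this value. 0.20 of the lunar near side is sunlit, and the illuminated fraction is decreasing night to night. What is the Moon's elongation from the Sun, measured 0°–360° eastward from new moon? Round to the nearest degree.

307°

From f = (1 − cos θ)/2: cos θ = 1 − 2×0.20 = 0.600; arccos → 53.1°.
Since the Moon is past full (waning), take the reflex angle: θ = 360° − 53.1° = 306.9°.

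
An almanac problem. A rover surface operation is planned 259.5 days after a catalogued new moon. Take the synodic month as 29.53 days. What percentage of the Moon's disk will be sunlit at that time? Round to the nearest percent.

Reduce mod P: 259.5 − 8×29.53 = 23.26 d into the current lunation.
Phase angle: θ = 360°·(23.26 d)/(29.53 d) = 283.6°.
Illuminated fraction = (1 − cos 283.6°)/2 = (1 − 0.235)/2 ≈ 0.383, so 38%.

38%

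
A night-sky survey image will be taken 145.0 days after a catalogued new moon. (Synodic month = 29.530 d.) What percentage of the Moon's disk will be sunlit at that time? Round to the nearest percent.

8%

Reduce mod P: 145.0 − 4×29.530 = 26.88 d into the current lunation.
Phase angle: θ = 360°·(26.88 d)/(29.530 d) = 327.7°.
Illuminated fraction = (1 − cos 327.7°)/2 = (1 − 0.845)/2 ≈ 0.077, so 8%.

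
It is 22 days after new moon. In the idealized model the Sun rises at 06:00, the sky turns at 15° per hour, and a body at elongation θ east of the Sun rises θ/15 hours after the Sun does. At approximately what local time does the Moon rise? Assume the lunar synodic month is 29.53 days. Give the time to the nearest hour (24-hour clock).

Elongation θ = 360° × 22/29.53 ≈ 268.2°.
At 15° of sky rotation per hour, 268.2° corresponds to a 17.88 h lag.
06:00 + 17.88 h ≈ 23:53 → 00:00 to the nearest hour.

00:00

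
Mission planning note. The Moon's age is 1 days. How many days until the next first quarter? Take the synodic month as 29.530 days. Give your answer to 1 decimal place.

First quarter is 0.25 of the way through the cycle: age 0.25 × 29.530 = 7.383 d.
So 6.383 days remain (7.383 − 1).

6.4 days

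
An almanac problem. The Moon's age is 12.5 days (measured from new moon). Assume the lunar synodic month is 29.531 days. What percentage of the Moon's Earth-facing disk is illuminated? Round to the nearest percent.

94%

The Moon has covered 12.5/29.531 of its cycle, so θ ≈ 360° × 12.5/29.531 = 152.4°.
With cos θ = (-0.886), the lit fraction is (1 − (-0.886))/2 ≈ 0.943, so 94%.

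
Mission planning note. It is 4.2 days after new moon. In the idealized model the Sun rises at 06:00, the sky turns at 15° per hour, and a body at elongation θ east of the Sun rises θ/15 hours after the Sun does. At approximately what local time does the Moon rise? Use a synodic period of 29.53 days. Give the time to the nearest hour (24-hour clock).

Phase angle: θ = 360°·(4.2 d)/(29.53 d) = 51.2°.
At 15° of sky rotation per hour, 51.2° corresponds to a 3.41 h lag.
06:00 + 3.41 h ≈ 09:25 → 09:00 to the nearest hour.

09:00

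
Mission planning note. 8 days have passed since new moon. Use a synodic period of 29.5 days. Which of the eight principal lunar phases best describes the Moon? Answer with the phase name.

first quarter

At 8/29.5 of the cycle, θ ≈ 98° — the first quarter range.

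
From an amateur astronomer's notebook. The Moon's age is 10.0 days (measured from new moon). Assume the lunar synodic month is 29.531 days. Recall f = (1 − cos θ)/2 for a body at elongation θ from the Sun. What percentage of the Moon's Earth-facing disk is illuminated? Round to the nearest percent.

76%

The Moon has covered 10.0/29.531 of its cycle, so θ ≈ 360° × 10.0/29.531 = 121.9°.
cos 121.9° = (-0.529), so f = (1 − (-0.529))/2 = 0.764, so 76%.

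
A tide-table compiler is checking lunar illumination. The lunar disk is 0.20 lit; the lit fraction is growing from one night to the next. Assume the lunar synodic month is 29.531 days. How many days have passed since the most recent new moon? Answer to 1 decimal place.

4.4 days

cos θ = 1 − 2f = 0.600, giving a principal value of 53.1°.
The Moon is waxing (0°–180°), so θ = 53.1° directly.
At 360°/29.531 d per day, 53.1° corresponds to 4.36 days.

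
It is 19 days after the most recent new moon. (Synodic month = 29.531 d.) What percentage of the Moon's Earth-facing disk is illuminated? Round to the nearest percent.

81%

The Moon has covered 19/29.531 of its cycle, so θ ≈ 360° × 19/29.531 = 231.6°.
With cos θ = (-0.621), the lit fraction is (1 − (-0.621))/2 ≈ 0.810, so 81%.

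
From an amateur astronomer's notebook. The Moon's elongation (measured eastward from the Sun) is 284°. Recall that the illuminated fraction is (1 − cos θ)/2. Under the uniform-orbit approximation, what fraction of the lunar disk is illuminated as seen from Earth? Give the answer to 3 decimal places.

0.379

cos 284° = 0.242, so f = (1 − 0.242)/2 = 0.379.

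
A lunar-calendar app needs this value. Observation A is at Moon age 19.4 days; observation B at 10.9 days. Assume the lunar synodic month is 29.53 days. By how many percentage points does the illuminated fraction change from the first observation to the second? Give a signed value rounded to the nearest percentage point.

First observation: θ = 360°·19.4/29.53 = 236.5°, so f = 0.776.
Second observation: θ = 132.9°, f = 0.840.
Δf = 0.840 − 0.776 = +0.064, i.e. +6 pp.

+6 percentage points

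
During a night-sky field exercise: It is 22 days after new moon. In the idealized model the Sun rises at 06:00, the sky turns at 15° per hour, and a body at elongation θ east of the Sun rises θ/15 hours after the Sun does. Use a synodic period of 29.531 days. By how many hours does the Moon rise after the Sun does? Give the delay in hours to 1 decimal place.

17.9 h

Elongation θ = 360° × 22/29.531 ≈ 268.2°.
The Moon trails the Sun by θ/15 = 268.2/15 ≈ 17.88 hours.
So the Moon rises 17.88 h after the Sun.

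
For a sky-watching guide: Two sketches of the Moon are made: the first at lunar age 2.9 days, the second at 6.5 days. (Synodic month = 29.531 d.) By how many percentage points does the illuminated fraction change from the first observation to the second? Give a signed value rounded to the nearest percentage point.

+31 pp

First observation: θ = 360°·2.9/29.531 = 35.4°, so f = 0.092.
Second observation: θ = 79.2°, f = 0.407.
Δf = 0.407 − 0.092 = +0.314, i.e. +31 pp.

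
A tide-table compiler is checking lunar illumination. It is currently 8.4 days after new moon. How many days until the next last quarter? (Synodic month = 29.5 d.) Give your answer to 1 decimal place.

13.7 days

Last quarter occurs at elongation 270°, i.e. at age 29.5 × 270/360 = 22.125 d.
So 13.725 days remain (22.125 − 8.4).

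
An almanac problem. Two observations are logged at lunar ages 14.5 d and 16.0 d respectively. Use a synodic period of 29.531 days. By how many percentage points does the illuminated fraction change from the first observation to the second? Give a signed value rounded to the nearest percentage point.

-2 pp

First observation: θ = 360°·14.5/29.531 = 176.8°, so f = 0.999.
Second observation: θ = 195.0°, f = 0.983.
Δf = 0.983 − 0.999 = -0.016, i.e. -2 pp.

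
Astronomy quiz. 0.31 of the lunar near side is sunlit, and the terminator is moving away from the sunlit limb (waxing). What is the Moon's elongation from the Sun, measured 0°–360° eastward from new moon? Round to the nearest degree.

From f = (1 − cos θ)/2: cos θ = 1 − 2×0.31 = 0.380; arccos → 67.7°.
Waxing ⇒ before full, so θ = 67.7°.

68°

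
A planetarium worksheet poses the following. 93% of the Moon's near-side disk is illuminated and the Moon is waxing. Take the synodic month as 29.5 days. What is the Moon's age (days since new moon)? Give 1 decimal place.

From f = (1 − cos θ)/2: cos θ = 1 − 2×0.93 = -0.860; arccos → 149.3°.
Waxing ⇒ before full, so θ = 149.3°.
At 360°/29.5 d per day, 149.3° corresponds to 12.24 days.

12.2 days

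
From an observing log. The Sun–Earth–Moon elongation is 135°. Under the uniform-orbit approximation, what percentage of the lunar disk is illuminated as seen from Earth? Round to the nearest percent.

cos 135° = (-0.707), so f = (1 − (-0.707))/2 = 0.854, i.e. 85%.

85%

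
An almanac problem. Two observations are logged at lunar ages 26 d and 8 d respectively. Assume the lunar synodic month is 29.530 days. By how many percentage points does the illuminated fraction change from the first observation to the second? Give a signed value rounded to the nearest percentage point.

+43 percentage points

θ₁ = 360° × 26/29.530 = 317.0°, f₁ = (1 − cos θ₁)/2 = 0.135.
θ₂ = 360° × 8/29.530 = 97.5°, f₂ = (1 − cos θ₂)/2 = 0.566.
Change = f₂ − f₁ = +0.431 → +43 percentage points.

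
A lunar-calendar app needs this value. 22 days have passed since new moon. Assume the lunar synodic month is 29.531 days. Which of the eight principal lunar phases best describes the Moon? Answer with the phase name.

θ ≈ 360° × 22/29.531 = 268°, which falls in the last quarter sector.

last quarter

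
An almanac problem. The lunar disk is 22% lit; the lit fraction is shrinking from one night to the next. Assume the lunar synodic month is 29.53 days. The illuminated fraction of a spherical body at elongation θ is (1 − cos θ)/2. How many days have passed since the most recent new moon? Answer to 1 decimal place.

24.9 days

Invert f = (1 − cos θ)/2 to get cos θ = 1 − 2(0.22) = 0.560, hence θ₀ = arccos 0.560 = 55.9°.
Since the Moon is past full (waning), take the reflex angle: θ = 360° − 55.9° = 304.1°.
At 360°/29.53 d per day, 304.1° corresponds to 24.94 days.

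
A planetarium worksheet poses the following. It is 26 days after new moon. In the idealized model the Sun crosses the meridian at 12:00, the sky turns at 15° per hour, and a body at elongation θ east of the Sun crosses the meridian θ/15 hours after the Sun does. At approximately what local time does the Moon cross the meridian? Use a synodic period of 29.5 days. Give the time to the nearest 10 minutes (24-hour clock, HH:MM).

09:10

The Moon has covered 26/29.5 of its cycle, so θ ≈ 360° × 26/29.5 = 317.3°.
Delay after the Sun = 317.3° / (15°/h) ≈ 21.15 h.
12:00 + 21.153 h ≈ 09:09 → 09:10 to the nearest ten minutes.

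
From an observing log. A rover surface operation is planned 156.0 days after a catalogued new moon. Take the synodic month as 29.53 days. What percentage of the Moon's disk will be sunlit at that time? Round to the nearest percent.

Reduce mod P: 156.0 − 5×29.53 = 8.35 d into the current lunation.
Elongation θ = 360° × 8.35/29.53 ≈ 101.8°.
With cos θ = (-0.204), the lit fraction is (1 − (-0.204))/2 ≈ 0.602, so 60%.

60%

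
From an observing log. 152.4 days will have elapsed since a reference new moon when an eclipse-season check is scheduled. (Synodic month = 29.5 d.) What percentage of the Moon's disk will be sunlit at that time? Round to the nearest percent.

152.4/29.5 = 5.166 lunations, so 5 complete cycles and 4.90 d into the next.
Phase angle: θ = 360°·(4.90 d)/(29.5 d) = 59.8°.
Illuminated fraction = (1 − cos 59.8°)/2 = (1 − 0.503)/2 ≈ 0.248, so 25%.

25%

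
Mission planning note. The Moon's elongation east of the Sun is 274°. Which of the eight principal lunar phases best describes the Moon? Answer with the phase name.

last quarter

274° lies in the last quarter sector of the 8-phase cycle.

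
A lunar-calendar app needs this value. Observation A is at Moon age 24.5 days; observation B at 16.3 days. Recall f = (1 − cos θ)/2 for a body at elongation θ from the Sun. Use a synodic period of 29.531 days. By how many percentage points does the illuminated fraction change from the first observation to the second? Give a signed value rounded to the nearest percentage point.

θ₁ = 360° × 24.5/29.531 = 298.7°, f₁ = (1 − cos θ₁)/2 = 0.260.
θ₂ = 360° × 16.3/29.531 = 198.7°, f₂ = (1 − cos θ₂)/2 = 0.974.
Change = f₂ − f₁ = +0.713 → +71 percentage points.

+71 pp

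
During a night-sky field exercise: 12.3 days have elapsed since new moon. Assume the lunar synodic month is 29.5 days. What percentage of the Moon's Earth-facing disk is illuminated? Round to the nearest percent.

93%

The Moon has covered 12.3/29.5 of its cycle, so θ ≈ 360° × 12.3/29.5 = 150.1°.
Illuminated fraction = (1 − cos 150.1°)/2 = (1 − (-0.867))/2 ≈ 0.933, so 93%.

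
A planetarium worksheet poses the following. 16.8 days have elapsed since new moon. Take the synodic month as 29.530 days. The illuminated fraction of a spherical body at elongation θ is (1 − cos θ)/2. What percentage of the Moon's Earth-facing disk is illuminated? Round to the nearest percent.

95%

Elongation θ = 360° × 16.8/29.530 ≈ 204.8°.
Illuminated fraction = (1 − cos 204.8°)/2 = (1 − (-0.908))/2 ≈ 0.954, so 95%.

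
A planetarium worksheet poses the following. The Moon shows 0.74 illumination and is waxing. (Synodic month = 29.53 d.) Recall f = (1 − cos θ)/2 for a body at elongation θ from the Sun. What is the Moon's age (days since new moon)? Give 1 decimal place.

From f = (1 − cos θ)/2: cos θ = 1 − 2×0.74 = -0.480; arccos → 118.7°.
The Moon is waxing (0°–180°), so θ = 118.7° directly.
At 360°/29.53 d per day, 118.7° corresponds to 9.74 days.

9.7 days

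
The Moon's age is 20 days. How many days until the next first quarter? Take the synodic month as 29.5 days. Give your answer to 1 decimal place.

First quarter occurs at elongation 90°, i.e. at age 29.5 × 90/360 = 7.375 d.
This lunation's first quarter (7.375 d) has passed, so add one period: 36.875 − 20 = 16.875 days.

16.9 days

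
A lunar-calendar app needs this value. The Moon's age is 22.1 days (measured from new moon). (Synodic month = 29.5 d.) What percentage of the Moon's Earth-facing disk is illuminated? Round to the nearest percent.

50%

Phase angle: θ = 360°·(22.1 d)/(29.5 d) = 269.7°.
cos 269.7° = (-0.005), so f = (1 − (-0.005))/2 = 0.503, so 50%.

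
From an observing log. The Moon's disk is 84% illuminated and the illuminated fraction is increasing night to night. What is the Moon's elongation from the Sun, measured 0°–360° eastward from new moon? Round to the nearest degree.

133°

Invert f = (1 − cos θ)/2 to get cos θ = 1 − 2(0.84) = -0.680, hence θ₀ = arccos -0.680 = 132.8°.
Before full moon the principal value applies: θ = 132.8°.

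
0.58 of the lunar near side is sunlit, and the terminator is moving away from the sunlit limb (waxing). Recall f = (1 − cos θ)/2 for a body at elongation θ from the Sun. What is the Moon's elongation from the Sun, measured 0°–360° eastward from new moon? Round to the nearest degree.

99°

From f = (1 − cos θ)/2: cos θ = 1 − 2×0.58 = -0.160; arccos → 99.2°.
The Moon is waxing (0°–180°), so θ = 99.2° directly.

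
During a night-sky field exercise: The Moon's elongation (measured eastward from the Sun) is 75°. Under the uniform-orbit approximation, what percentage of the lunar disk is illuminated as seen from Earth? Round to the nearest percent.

37%

Half-versine of 75°: (1 − 0.259)/2 = 0.371, i.e. 37%.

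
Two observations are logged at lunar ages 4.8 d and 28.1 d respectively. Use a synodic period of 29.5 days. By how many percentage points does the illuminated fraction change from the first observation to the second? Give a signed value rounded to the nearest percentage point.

-22 percentage points

First observation: θ = 360°·4.8/29.5 = 58.6°, so f = 0.239.
Second observation: θ = 342.9°, f = 0.022.
Δf = 0.022 − 0.239 = -0.217, i.e. -22 pp.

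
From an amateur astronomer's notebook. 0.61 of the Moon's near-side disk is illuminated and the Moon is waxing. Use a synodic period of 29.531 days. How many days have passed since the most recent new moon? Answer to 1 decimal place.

Invert f = (1 − cos θ)/2 to get cos θ = 1 − 2(0.61) = -0.220, hence θ₀ = arccos -0.220 = 102.7°.
The Moon is waxing (0°–180°), so θ = 102.7° directly.
At 360°/29.531 d per day, 102.7° corresponds to 8.43 days.

8.4 days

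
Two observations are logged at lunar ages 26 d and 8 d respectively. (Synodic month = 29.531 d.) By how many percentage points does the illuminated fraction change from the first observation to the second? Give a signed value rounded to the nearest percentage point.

θ₁ = 360° × 26/29.531 = 317.0°, f₁ = (1 − cos θ₁)/2 = 0.135.
θ₂ = 360° × 8/29.531 = 97.5°, f₂ = (1 − cos θ₂)/2 = 0.565.
Change = f₂ − f₁ = +0.431 → +43 percentage points.

+43 pp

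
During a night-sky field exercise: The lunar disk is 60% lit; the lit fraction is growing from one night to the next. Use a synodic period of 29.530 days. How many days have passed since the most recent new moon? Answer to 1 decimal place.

8.3 days

cos θ = 1 − 2f = -0.200, giving a principal value of 101.5°.
Before full moon the principal value applies: θ = 101.5°.
That fraction of the synodic month is 101.5/360 × 29.530 d ≈ 8.33 d.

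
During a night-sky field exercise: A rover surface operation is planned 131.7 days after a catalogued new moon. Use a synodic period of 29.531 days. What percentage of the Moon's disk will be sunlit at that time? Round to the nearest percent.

98%

Reduce mod P: 131.7 − 4×29.531 = 13.58 d into the current lunation.
Elongation θ = 360° × 13.58/29.531 ≈ 165.5°.
With cos θ = (-0.968), the lit fraction is (1 − (-0.968))/2 ≈ 0.984, so 98%.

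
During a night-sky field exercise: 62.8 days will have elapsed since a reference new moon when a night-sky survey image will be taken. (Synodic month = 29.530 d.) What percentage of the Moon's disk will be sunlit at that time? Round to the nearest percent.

62.8 d spans 2 complete synodic months (2 × 29.530 = 59.06 d) plus 3.74 d.
The Moon has covered 3.74/29.530 of its cycle, so θ ≈ 360° × 3.74/29.530 = 45.6°.
Illuminated fraction = (1 − cos 45.6°)/2 = (1 − 0.700)/2 ≈ 0.150, so 15%.

15%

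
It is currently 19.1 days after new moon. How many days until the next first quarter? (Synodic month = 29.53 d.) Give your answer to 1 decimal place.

17.8 days

First quarter occurs at elongation 90°, i.e. at age 29.53 × 90/360 = 7.383 d.
Already past this cycle's first quarter; the next is at 7.383 + 29.53 = 36.913 d, so 36.913 − 19.1 = 17.812 days.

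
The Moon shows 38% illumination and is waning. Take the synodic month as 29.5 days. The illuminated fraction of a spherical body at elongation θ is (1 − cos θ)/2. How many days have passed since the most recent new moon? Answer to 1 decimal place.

23.3 days

cos θ = 1 − 2f = 0.240, giving a principal value of 76.1°.
A waning Moon lies in 180°–360°, so θ = 360° − 76.1° = 283.9°.
That fraction of the synodic month is 283.9/360 × 29.5 d ≈ 23.26 d.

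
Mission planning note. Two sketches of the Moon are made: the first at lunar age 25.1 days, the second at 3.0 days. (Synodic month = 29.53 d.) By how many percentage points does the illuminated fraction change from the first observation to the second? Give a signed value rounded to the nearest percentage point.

θ₁ = 360° × 25.1/29.53 = 306.0°, f₁ = (1 − cos θ₁)/2 = 0.206.
θ₂ = 360° × 3.0/29.53 = 36.6°, f₂ = (1 − cos θ₂)/2 = 0.098.
Change = f₂ − f₁ = -0.108 → -11 percentage points.

-11 percentage points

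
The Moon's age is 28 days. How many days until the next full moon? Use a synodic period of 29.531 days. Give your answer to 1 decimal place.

Full moon is 0.5 of the way through the cycle: age 0.5 × 29.531 = 14.765 d.
Already past this cycle's full moon; the next is at 14.765 + 29.531 = 44.296 d, so 44.296 − 28 = 16.296 days.

16.3 days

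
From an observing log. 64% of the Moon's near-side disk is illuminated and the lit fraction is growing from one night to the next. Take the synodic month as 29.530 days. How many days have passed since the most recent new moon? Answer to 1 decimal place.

8.7 days

From f = (1 − cos θ)/2: cos θ = 1 − 2×0.64 = -0.280; arccos → 106.3°.
Before full moon the principal value applies: θ = 106.3°.
That fraction of the synodic month is 106.3/360 × 29.530 d ≈ 8.72 d.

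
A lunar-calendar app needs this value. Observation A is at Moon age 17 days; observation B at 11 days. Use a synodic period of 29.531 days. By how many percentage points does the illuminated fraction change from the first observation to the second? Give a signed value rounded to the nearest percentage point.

-10 pp

θ₁ = 360° × 17/29.531 = 207.2°, f₁ = (1 − cos θ₁)/2 = 0.945.
θ₂ = 360° × 11/29.531 = 134.1°, f₂ = (1 − cos θ₂)/2 = 0.848.
Change = f₂ − f₁ = -0.097 → -10 percentage points.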